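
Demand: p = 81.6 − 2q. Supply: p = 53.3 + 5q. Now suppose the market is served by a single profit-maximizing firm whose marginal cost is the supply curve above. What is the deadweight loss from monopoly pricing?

2.83

Competitive equilibrium: 81.6 − 2q = 53.3 + 5q → q* = 4.0429, p* = 73.5143.
Marginal revenue: MR = 81.6 − 4q. Set MR = MC: 81.6 − 4q = 53.3 + 5q → q_m = 3.1444.
Price p_m = 81.6 − 2·3.1444 = 75.3112; MC(q_m) = 53.3 + 5·3.1444 = 69.022.
Competitive q* = 4.0429, so Δq = 0.8985; wedge = 75.3112 − 69.022 = 6.2892.
DWL = ½ × 0.8985 × 6.2892 = 2.83.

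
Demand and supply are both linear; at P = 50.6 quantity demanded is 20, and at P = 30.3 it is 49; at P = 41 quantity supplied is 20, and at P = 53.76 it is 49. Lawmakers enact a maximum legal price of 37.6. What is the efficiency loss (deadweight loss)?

Demand slope = (30.3 − 50.6)/(49 − 20) = −0.7, so P = 64.6 − 0.7Q.
Supply slope = (53.76 − 41)/(49 − 20) = 0.44, so P = 32.2 + 0.44Q.
Competitive equilibrium: 64.6 − 0.7Q = 32.2 + 0.44Q → Q* = 28.4211, P* = 44.7053.
At the ceiling P = 37.6, quantity supplied = (37.6 − 32.2)/0.44 = 12.2727.
Willingness to pay at Q' = 12.2727: 64.6 − 0.7·12.2727 = 56.0091.
ΔQ = 28.4211 − 12.2727 = 16.1484; wedge = 56.0091 − 37.6 = 18.4091.
Deadweight loss = ½ × 16.1484 × 18.4091 = 148.64.

148.64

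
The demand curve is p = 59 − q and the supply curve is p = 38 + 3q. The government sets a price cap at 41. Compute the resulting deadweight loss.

Competitive equilibrium: 59 − q = 38 + 3q → q* = 5.25, p* = 53.75.
At the ceiling p = 41, quantity supplied = (41 − 38)/3 = 1.
Willingness to pay at q' = 1: 59 − 1·1 = 58.
Δq = 5.25 − 1 = 4.25; wedge = 58 − 41 = 17.
Welfare loss = ½ × 4.25 × 17 = 36.125.

36.125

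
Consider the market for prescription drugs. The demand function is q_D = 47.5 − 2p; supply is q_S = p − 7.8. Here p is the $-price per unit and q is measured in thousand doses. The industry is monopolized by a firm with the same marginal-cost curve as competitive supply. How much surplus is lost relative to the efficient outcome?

In inverse form: demand p = 23.75 − 0.5q, supply p = 7.8 + q.
Competitive equilibrium: 23.75 − 0.5q = 7.8 + q → q* = 10.6333, p* = 18.4333.
Marginal revenue: MR = 23.75 − q. Set MR = MC: 23.75 − q = 7.8 + q → q_m = 7.975.
Price p_m = 23.75 − 0.5·7.975 = 19.7625; MC(q_m) = 7.8 + 1·7.975 = 15.775.
Competitive q* = 10.6333, so Δq = 2.6583; wedge = 19.7625 − 15.775 = 3.9875.
Welfare loss = ½ × 2.6583 × 3.9875 = $5.30 thousand.

$5.30 thousand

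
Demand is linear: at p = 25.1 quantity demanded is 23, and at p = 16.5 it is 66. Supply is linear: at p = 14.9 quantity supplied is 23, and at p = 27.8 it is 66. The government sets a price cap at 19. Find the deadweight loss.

Demand slope = (16.5 − 25.1)/(66 − 23) = −0.2, so p = 29.7 − 0.2q.
Supply slope = (27.8 − 14.9)/(66 − 23) = 0.3, so p = 8 + 0.3q.
Competitive equilibrium: 29.7 − 0.2q = 8 + 0.3q → q* = 43.4, p* = 21.02.
At the ceiling p = 19, quantity supplied = (19 − 8)/0.3 = 36.6667.
Willingness to pay at q' = 36.6667: 29.7 − 0.2·36.6667 = 22.3667.
Δq = 43.4 − 36.6667 = 6.7333; wedge = 22.3667 − 19 = 3.3667.
The triangle = ½ × 6.7333 × 3.3667 = 11.33.

11.33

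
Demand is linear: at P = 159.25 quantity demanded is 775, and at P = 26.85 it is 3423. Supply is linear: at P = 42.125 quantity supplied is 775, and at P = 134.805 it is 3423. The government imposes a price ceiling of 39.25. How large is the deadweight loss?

Demand slope = (26.85 − 159.25)/(3423 − 775) = −0.05, so P = 198 − 0.05Q.
Supply slope = (134.805 − 42.125)/(3423 − 775) = 0.035, so P = 15 + 0.035Q.
Competitive equilibrium: 198 − 0.05Q = 15 + 0.035Q → Q* = 2152.94118, P* = 90.35294.
At the ceiling P = 39.25, quantity supplied = (39.25 − 15)/0.035 = 692.85714.
Willingness to pay at Q' = 692.85714: 198 − 0.05·692.85714 = 163.35714.
ΔQ = 2152.94118 − 692.85714 = 1460.08404; wedge = 163.35714 − 39.25 = 124.10714.
The triangle = ½ × 1460.08404 × 124.10714 = 90603.43.

90603.43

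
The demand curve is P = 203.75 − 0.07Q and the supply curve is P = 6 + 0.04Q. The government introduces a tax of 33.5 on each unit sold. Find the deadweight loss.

Competitive equilibrium: 203.75 − 0.07Q = 6 + 0.04Q → Q* = 1797.7273, P* = 77.9091.
With the tax, the buyer price exceeds the seller price by 33.5: (203.75 − 0.07Q) − (6 + 0.04Q) = 33.5 → Q' = 1493.1818.
ΔQ = 1797.7273 − 1493.1818 = 304.5455; the wedge equals the tax, 33.5.
Deadweight loss = ½ × 304.5455 × 33.5 = 5101.14.

5101.14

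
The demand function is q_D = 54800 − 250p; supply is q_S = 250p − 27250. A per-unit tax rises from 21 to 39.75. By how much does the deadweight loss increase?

71191.41

In inverse form: demand p = 219.2 − 0.004q, supply p = 109 + 0.004q.
Competitive equilibrium: 219.2 − 0.004q = 109 + 0.004q → q* = 13775, p* = 164.1.
For a per-unit tax t: Δq = t/0.008, so DWL = ½·t·(t/0.008) = t²/0.016.
At t = 21: DWL = 27562.5. At t = 39.75: DWL = 98753.906.
Increase = 98753.906 − 27562.5 = 71191.41.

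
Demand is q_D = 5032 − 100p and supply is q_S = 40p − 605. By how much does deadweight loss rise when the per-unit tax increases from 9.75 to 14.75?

In inverse form: demand p = 50.32 − 0.01q, supply p = 15.125 + 0.025q.
Competitive equilibrium: 50.32 − 0.01q = 15.125 + 0.025q → q* = 1005.5714, p* = 40.2643.
For a per-unit tax t: Δq = t/0.035, so DWL = ½·t·(t/0.035) = t²/0.07.
At t = 9.75: DWL = 1358.036. At t = 14.75: DWL = 3108.036.
Increase = 3108.036 − 1358.036 = 1750.

1750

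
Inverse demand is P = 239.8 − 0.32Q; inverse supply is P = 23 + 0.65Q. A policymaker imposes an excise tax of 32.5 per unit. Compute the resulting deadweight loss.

544.46

Competitive equilibrium: 239.8 − 0.32Q = 23 + 0.65Q → Q* = 223.5052, P* = 168.2784.
With the tax, the buyer price exceeds the seller price by 32.5: (239.8 − 0.32Q) − (23 + 0.65Q) = 32.5 → Q' = 190.
ΔQ = 223.5052 − 190 = 33.5052; the wedge equals the tax, 32.5.
DWL = ½ × 33.5052 × 32.5 = 544.46.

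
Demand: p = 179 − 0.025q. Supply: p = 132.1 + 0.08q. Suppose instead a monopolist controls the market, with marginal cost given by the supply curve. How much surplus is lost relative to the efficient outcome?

Competitive equilibrium: 179 − 0.025q = 132.1 + 0.08q → q* = 446.66667, p* = 167.83333.
Marginal revenue: MR = 179 − 0.05q. Set MR = MC: 179 − 0.05q = 132.1 + 0.08q → q_m = 360.76923.
Price p_m = 179 − 0.025·360.76923 = 169.98077; MC(q_m) = 132.1 + 0.08·360.76923 = 160.96154.
Competitive q* = 446.66667, so Δq = 85.89744; wedge = 169.98077 − 160.96154 = 9.01923.
Welfare loss = ½ × 85.89744 × 9.01923 = 387.36.

387.36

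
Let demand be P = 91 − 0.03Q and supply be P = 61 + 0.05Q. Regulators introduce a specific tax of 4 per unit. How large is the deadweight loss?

Competitive equilibrium: 91 − 0.03Q = 61 + 0.05Q → Q* = 375, P* = 79.75.
With the tax, the buyer price exceeds the seller price by 4: (91 − 0.03Q) − (61 + 0.05Q) = 4 → Q' = 325.
ΔQ = 375 − 325 = 50; the wedge equals the tax, 4.
The triangle = ½ × 50 × 4 = 100.

100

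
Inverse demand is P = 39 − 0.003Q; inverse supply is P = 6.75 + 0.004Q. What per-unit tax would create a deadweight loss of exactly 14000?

14

Competitive equilibrium: 39 − 0.003Q = 6.75 + 0.004Q → Q* = 4607.1429, P* = 25.1786.
A tax t gives ΔQ = t/0.007 and wedge t, so DWL = t²/0.014.
t²/0.014 = 14000 → t² = 196 → t = 14.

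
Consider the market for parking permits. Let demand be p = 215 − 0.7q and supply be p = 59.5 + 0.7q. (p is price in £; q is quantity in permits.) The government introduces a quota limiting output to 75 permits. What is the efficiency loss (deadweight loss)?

Competitive equilibrium: 215 − 0.7q = 59.5 + 0.7q → q* = 111.0714, p* = 137.25.
At q = 75: demand price = 215 − 0.7·75 = 162.5; supply price = 59.5 + 0.7·75 = 112.
Δq = 111.0714 − 75 = 36.0714; wedge = 162.5 − 112 = 50.5.
DWL = ½ × 36.0714 × 50.5 = £910.80.

£910.80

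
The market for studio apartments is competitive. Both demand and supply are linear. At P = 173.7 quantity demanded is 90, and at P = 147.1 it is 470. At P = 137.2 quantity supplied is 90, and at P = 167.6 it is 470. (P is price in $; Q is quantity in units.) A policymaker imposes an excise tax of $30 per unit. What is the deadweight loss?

Demand slope = (147.1 − 173.7)/(470 − 90) = −0.07, so P = 180 − 0.07Q.
Supply slope = (167.6 − 137.2)/(470 − 90) = 0.08, so P = 130 + 0.08Q.
Competitive equilibrium: 180 − 0.07Q = 130 + 0.08Q → Q* = 333.3333, P* = 156.6667.
With the tax, the buyer price exceeds the seller price by 30: (180 − 0.07Q) − (130 + 0.08Q) = 30 → Q' = 133.3333.
ΔQ = 333.3333 − 133.3333 = 200; the wedge equals the tax, 30.
The triangle = ½ × 200 × 30 = $3000.

$3000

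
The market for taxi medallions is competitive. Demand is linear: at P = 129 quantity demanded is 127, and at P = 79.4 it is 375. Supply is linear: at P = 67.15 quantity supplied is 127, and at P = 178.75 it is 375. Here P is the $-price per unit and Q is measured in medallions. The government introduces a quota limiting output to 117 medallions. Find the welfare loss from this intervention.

$3593.63

Demand slope = (79.4 − 129)/(375 − 127) = −0.2, so P = 154.4 − 0.2Q.
Supply slope = (178.75 − 67.15)/(375 − 127) = 0.45, so P = 10 + 0.45Q.
Competitive equilibrium: 154.4 − 0.2Q = 10 + 0.45Q → Q* = 222.1538, P* = 109.9692.
At Q = 117: demand price = 154.4 − 0.2·117 = 131; supply price = 10 + 0.45·117 = 62.65.
ΔQ = 222.1538 − 117 = 105.1538; wedge = 131 − 62.65 = 68.35.
Deadweight loss = ½ × 105.1538 × 68.35 = $3593.63.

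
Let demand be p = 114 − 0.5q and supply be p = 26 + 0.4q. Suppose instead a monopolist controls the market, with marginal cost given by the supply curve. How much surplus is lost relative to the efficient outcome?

Competitive equilibrium: 114 − 0.5q = 26 + 0.4q → q* = 97.77778, p* = 65.11111.
Marginal revenue: MR = 114 − q. Set MR = MC: 114 − q = 26 + 0.4q → q_m = 62.85714.
Price p_m = 114 − 0.5·62.85714 = 82.57143; MC(q_m) = 26 + 0.4·62.85714 = 51.14286.
Competitive q* = 97.77778, so Δq = 34.92064; wedge = 82.57143 − 51.14286 = 31.42857.
DWL = ½ × 34.92064 × 31.42857 = 548.75.

548.75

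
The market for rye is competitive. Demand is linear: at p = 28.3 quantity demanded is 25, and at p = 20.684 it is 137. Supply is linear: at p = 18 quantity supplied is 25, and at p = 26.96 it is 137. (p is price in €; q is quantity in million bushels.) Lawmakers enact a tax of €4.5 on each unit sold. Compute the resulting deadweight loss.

Demand slope = (20.684 − 28.3)/(137 − 25) = −0.068, so p = 30 − 0.068q.
Supply slope = (26.96 − 18)/(137 − 25) = 0.08, so p = 16 + 0.08q.
Competitive equilibrium: 30 − 0.068q = 16 + 0.08q → q* = 94.5946, p* = 23.5676.
With the tax, the buyer price exceeds the seller price by 4.5: (30 − 0.068q) − (16 + 0.08q) = 4.5 → q' = 64.1892.
Δq = 94.5946 − 64.1892 = 30.4054; the wedge equals the tax, 4.5.
Deadweight loss = ½ × 30.4054 × 4.5 = €68.41 million.

€68.41 million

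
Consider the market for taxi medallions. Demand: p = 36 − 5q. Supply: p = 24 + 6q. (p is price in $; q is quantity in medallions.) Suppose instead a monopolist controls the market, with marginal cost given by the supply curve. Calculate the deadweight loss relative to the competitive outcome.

$0.64

Competitive equilibrium: 36 − 5q = 24 + 6q → q* = 1.0909, p* = 30.5455.
Marginal revenue: MR = 36 − 10q. Set MR = MC: 36 − 10q = 24 + 6q → q_m = 0.75.
Price p_m = 36 − 5·0.75 = 32.25; MC(q_m) = 24 + 6·0.75 = 28.5.
Competitive q* = 1.0909, so Δq = 0.3409; wedge = 32.25 − 28.5 = 3.75.
DWL = ½ × 0.3409 × 3.75 = $0.64.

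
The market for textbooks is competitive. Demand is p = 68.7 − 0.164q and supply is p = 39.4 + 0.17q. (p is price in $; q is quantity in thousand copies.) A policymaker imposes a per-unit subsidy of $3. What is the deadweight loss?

Competitive equilibrium: 68.7 − 0.164q = 39.4 + 0.17q → q* = 87.7246, p* = 54.3132.
The subsidy lowers effective supply by 3: p = 36.4 + 0.17q.
New quantity: 68.7 − 0.164q = 36.4 + 0.17q → q' = 96.7066.
Overproduction Δq = 96.7066 − 87.7246 = 8.982; wedge = subsidy = 3.
DWL = ½ × 8.982 × 3 = $13.47 thousand.

$13.47 thousand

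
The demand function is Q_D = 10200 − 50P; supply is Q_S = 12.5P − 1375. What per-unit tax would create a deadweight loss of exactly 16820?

In inverse form: demand P = 204 − 0.02Q, supply P = 110 + 0.08Q.
Competitive equilibrium: 204 − 0.02Q = 110 + 0.08Q → Q* = 940, P* = 185.2.
A tax t gives ΔQ = t/0.1 and wedge t, so DWL = t²/0.2.
t²/0.2 = 16820 → t² = 3364 → t = 58.

58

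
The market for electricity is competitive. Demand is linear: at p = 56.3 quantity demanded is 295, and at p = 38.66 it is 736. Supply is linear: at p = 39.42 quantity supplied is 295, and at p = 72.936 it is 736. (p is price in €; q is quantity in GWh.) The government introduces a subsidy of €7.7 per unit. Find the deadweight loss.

Demand slope = (38.66 − 56.3)/(736 − 295) = −0.04, so p = 68.1 − 0.04q.
Supply slope = (72.936 − 39.42)/(736 − 295) = 0.076, so p = 17 + 0.076q.
Competitive equilibrium: 68.1 − 0.04q = 17 + 0.076q → q* = 440.5172, p* = 50.4793.
The subsidy lowers effective supply by 7.7: p = 9.3 + 0.076q.
New quantity: 68.1 − 0.04q = 9.3 + 0.076q → q' = 506.8966.
Overproduction Δq = 506.8966 − 440.5172 = 66.3794; wedge = subsidy = 7.7.
DWL = ½ × 66.3794 × 7.7 = €255.56.

€255.56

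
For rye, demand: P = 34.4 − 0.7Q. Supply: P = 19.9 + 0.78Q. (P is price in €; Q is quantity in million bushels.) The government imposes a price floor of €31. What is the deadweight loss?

Competitive equilibrium: 34.4 − 0.7Q = 19.9 + 0.78Q → Q* = 9.7973, P* = 27.5419.
At the floor P = 31, quantity demanded = (34.4 − 31)/0.7 = 4.8571.
Sellers' marginal cost at Q' = 4.8571: 19.9 + 0.78·4.8571 = 23.6885.
ΔQ = 9.7973 − 4.8571 = 4.9402; wedge = 31 − 23.6885 = 7.3115.
Deadweight loss = ½ × 4.9402 × 7.3115 = €18.06 million.

€18.06 million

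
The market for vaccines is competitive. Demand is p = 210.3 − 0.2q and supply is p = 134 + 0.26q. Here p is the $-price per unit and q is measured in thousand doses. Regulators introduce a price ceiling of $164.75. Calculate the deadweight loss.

$521.13 thousand

Competitive equilibrium: 210.3 − 0.2q = 134 + 0.26q → q* = 165.8696, p* = 177.1261.
At the ceiling p = 164.75, quantity supplied = (164.75 − 134)/0.26 = 118.2692.
Willingness to pay at q' = 118.2692: 210.3 − 0.2·118.2692 = 186.6462.
Δq = 165.8696 − 118.2692 = 47.6004; wedge = 186.6462 − 164.75 = 21.8962.
DWL = ½ × 47.6004 × 21.8962 = $521.13 thousand.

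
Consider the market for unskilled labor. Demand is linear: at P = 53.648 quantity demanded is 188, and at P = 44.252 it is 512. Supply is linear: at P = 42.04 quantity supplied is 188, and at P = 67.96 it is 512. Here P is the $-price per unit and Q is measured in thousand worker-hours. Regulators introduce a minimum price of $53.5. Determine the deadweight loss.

Demand slope = (44.252 − 53.648)/(512 − 188) = −0.029, so P = 59.1 − 0.029Q.
Supply slope = (67.96 − 42.04)/(512 − 188) = 0.08, so P = 27 + 0.08Q.
Competitive equilibrium: 59.1 − 0.029Q = 27 + 0.08Q → Q* = 294.4954, P* = 50.5596.
At the floor P = 53.5, quantity demanded = (59.1 − 53.5)/0.029 = 193.1034.
Sellers' marginal cost at Q' = 193.1034: 27 + 0.08·193.1034 = 42.4483.
ΔQ = 294.4954 − 193.1034 = 101.392; wedge = 53.5 − 42.4483 = 11.0517.
Deadweight loss = ½ × 101.392 × 11.0517 = $560.28 thousand.

$560.28 thousand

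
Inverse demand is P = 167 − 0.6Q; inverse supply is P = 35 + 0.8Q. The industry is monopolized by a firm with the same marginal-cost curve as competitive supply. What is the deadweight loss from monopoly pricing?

Competitive equilibrium: 167 − 0.6Q = 35 + 0.8Q → Q* = 94.2857, P* = 110.4286.
Marginal revenue: MR = 167 − 1.2Q. Set MR = MC: 167 − 1.2Q = 35 + 0.8Q → Q_m = 66.
Price P_m = 167 − 0.6·66 = 127.4; MC(Q_m) = 35 + 0.8·66 = 87.8.
Competitive Q* = 94.2857, so ΔQ = 28.2857; wedge = 127.4 − 87.8 = 39.6.
DWL = ½ × 28.2857 × 39.6 = 560.06.

560.06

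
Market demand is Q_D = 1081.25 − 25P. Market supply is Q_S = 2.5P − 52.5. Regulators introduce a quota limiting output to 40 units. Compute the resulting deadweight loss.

In inverse form: demand P = 43.25 − 0.04Q, supply P = 21 + 0.4Q.
Competitive equilibrium: 43.25 − 0.04Q = 21 + 0.4Q → Q* = 50.5682, P* = 41.2273.
At Q = 40: demand price = 43.25 − 0.04·40 = 41.65; supply price = 21 + 0.4·40 = 37.
ΔQ = 50.5682 − 40 = 10.5682; wedge = 41.65 − 37 = 4.65.
DWL = ½ × 10.5682 × 4.65 = 24.57.

24.57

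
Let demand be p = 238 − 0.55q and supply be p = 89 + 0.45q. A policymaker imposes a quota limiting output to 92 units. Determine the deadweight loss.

Competitive equilibrium: 238 − 0.55q = 89 + 0.45q → q* = 149, p* = 156.05.
At q = 92: demand price = 238 − 0.55·92 = 187.4; supply price = 89 + 0.45·92 = 130.4.
Δq = 149 − 92 = 57; wedge = 187.4 − 130.4 = 57.
Deadweight loss = ½ × 57 × 57 = 1624.50.

1624.50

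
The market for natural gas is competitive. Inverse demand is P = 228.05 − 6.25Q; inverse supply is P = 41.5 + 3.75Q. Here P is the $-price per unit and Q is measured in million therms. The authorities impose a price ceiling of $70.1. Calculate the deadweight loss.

Competitive equilibrium: 228.05 − 6.25Q = 41.5 + 3.75Q → Q* = 18.655, P* = 111.4563.
At the ceiling P = 70.1, quantity supplied = (70.1 − 41.5)/3.75 = 7.6267.
Willingness to pay at Q' = 7.6267: 228.05 − 6.25·7.6267 = 180.3831.
ΔQ = 18.655 − 7.6267 = 11.0283; wedge = 180.3831 − 70.1 = 110.2831.
Deadweight loss = ½ × 11.0283 × 110.2831 = $608.12 million.

$608.12 million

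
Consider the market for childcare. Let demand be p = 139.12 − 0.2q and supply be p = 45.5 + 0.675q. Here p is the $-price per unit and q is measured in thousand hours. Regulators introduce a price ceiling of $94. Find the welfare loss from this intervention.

Competitive equilibrium: 139.12 − 0.2q = 45.5 + 0.675q → q* = 106.9943, p* = 117.7211.
At the ceiling p = 94, quantity supplied = (94 − 45.5)/0.675 = 71.8519.
Willingness to pay at q' = 71.8519: 139.12 − 0.2·71.8519 = 124.7496.
Δq = 106.9943 − 71.8519 = 35.1424; wedge = 124.7496 − 94 = 30.7496.
Welfare loss = ½ × 35.1424 × 30.7496 = $540.31 thousand.

$540.31 thousand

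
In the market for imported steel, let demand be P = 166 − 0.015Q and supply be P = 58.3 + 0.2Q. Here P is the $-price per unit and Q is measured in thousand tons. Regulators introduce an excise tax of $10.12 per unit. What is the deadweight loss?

$238.17 thousand

Competitive equilibrium: 166 − 0.015Q = 58.3 + 0.2Q → Q* = 500.9302, P* = 158.486.
With the tax, the buyer price exceeds the seller price by 10.12: (166 − 0.015Q) − (58.3 + 0.2Q) = 10.12 → Q' = 453.8605.
ΔQ = 500.9302 − 453.8605 = 47.0697; the wedge equals the tax, 10.12.
Welfare loss = ½ × 47.0697 × 10.12 = $238.17 thousand.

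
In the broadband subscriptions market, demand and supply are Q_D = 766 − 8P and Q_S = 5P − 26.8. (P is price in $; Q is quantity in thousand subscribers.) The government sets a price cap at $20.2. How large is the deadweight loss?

In inverse form: demand P = 95.75 − 0.125Q, supply P = 5.36 + 0.2Q.
Competitive equilibrium: 95.75 − 0.125Q = 5.36 + 0.2Q → Q* = 278.1231, P* = 60.9846.
At the ceiling P = 20.2, quantity supplied = (20.2 − 5.36)/0.2 = 74.2.
Willingness to pay at Q' = 74.2: 95.75 − 0.125·74.2 = 86.475.
ΔQ = 278.1231 − 74.2 = 203.9231; wedge = 86.475 − 20.2 = 66.275.
The triangle = ½ × 203.9231 × 66.275 = $6757.50 thousand.

$6757.50 thousand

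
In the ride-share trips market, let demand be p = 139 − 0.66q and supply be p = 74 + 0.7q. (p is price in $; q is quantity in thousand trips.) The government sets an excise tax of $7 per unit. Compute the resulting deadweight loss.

$18.01 thousand

Competitive equilibrium: 139 − 0.66q = 74 + 0.7q → q* = 47.7941, p* = 107.4559.
With the tax, the buyer price exceeds the seller price by 7: (139 − 0.66q) − (74 + 0.7q) = 7 → q' = 42.6471.
Δq = 47.7941 − 42.6471 = 5.147; the wedge equals the tax, 7.
Deadweight loss = ½ × 5.147 × 7 = $18.01 thousand.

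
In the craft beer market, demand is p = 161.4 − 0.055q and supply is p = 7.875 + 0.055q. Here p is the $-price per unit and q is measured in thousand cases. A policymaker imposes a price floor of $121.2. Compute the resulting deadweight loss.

$24305.75 thousand

Competitive equilibrium: 161.4 − 0.055q = 7.875 + 0.055q → q* = 1395.6818, p* = 84.6375.
At the floor p = 121.2, quantity demanded = (161.4 − 121.2)/0.055 = 730.9091.
Sellers' marginal cost at q' = 730.9091: 7.875 + 0.055·730.9091 = 48.075.
Δq = 1395.6818 − 730.9091 = 664.7727; wedge = 121.2 − 48.075 = 73.125.
Deadweight loss = ½ × 664.7727 × 73.125 = $24305.75 thousand.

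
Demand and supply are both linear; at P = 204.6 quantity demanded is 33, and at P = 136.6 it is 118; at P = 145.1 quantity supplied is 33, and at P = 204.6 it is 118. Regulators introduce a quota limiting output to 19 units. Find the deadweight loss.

Demand slope = (136.6 − 204.6)/(118 − 33) = −0.8, so P = 231 − 0.8Q.
Supply slope = (204.6 − 145.1)/(118 − 33) = 0.7, so P = 122 + 0.7Q.
Competitive equilibrium: 231 − 0.8Q = 122 + 0.7Q → Q* = 72.6667, P* = 172.8667.
At Q = 19: demand price = 231 − 0.8·19 = 215.8; supply price = 122 + 0.7·19 = 135.3.
ΔQ = 72.6667 − 19 = 53.6667; wedge = 215.8 − 135.3 = 80.5.
The triangle = ½ × 53.6667 × 80.5 = 2160.08.

2160.08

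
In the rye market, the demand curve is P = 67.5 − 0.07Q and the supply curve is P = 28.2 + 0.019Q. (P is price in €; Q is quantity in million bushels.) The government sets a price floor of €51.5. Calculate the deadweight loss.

Competitive equilibrium: 67.5 − 0.07Q = 28.2 + 0.019Q → Q* = 441.573, P* = 36.5899.
At the floor P = 51.5, quantity demanded = (67.5 − 51.5)/0.07 = 228.5714.
Sellers' marginal cost at Q' = 228.5714: 28.2 + 0.019·228.5714 = 32.5429.
ΔQ = 441.573 − 228.5714 = 213.0016; wedge = 51.5 − 32.5429 = 18.9571.
Welfare loss = ½ × 213.0016 × 18.9571 = €2018.95 million.

€2018.95 million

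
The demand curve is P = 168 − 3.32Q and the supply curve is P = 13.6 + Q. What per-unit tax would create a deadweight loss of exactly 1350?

108

Competitive equilibrium: 168 − 3.32Q = 13.6 + Q → Q* = 35.7407, P* = 49.3407.
A tax t gives ΔQ = t/4.32 and wedge t, so DWL = t²/8.64.
t²/8.64 = 1350 → t² = 11664 → t = 108.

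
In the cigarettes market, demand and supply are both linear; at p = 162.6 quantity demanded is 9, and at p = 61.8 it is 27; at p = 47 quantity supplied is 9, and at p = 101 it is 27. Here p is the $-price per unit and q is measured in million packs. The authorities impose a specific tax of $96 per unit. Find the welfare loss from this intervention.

Demand slope = (61.8 − 162.6)/(27 − 9) = −5.6, so p = 213 − 5.6q.
Supply slope = (101 − 47)/(27 − 9) = 3, so p = 20 + 3q.
Competitive equilibrium: 213 − 5.6q = 20 + 3q → q* = 22.4419, p* = 87.3256.
With the tax, the buyer price exceeds the seller price by 96: (213 − 5.6q) − (20 + 3q) = 96 → q' = 11.2791.
Δq = 22.4419 − 11.2791 = 11.1628; the wedge equals the tax, 96.
The triangle = ½ × 11.1628 × 96 = $535.81 million.

$535.81 million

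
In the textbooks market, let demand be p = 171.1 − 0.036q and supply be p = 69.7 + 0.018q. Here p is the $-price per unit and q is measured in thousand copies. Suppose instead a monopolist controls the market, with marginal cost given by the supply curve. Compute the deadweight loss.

Competitive equilibrium: 171.1 − 0.036q = 69.7 + 0.018q → q* = 1877.7778, p* = 103.5.
Marginal revenue: MR = 171.1 − 0.072q. Set MR = MC: 171.1 − 0.072q = 69.7 + 0.018q → q_m = 1126.6667.
Price p_m = 171.1 − 0.036·1126.6667 = 130.54; MC(q_m) = 69.7 + 0.018·1126.6667 = 89.98.
Competitive q* = 1877.7778, so Δq = 751.1111; wedge = 130.54 − 89.98 = 40.56.
Welfare loss = ½ × 751.1111 × 40.56 = $15232.53 thousand.

$15232.53 thousand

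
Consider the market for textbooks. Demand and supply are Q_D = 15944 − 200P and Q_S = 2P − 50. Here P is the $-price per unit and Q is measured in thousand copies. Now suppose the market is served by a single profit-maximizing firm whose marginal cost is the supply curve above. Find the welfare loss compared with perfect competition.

In inverse form: demand P = 79.72 − 0.005Q, supply P = 25 + 0.5Q.
Competitive equilibrium: 79.72 − 0.005Q = 25 + 0.5Q → Q* = 108.3564, P* = 79.1782.
Marginal revenue: MR = 79.72 − 0.01Q. Set MR = MC: 79.72 − 0.01Q = 25 + 0.5Q → Q_m = 107.2941.
Price P_m = 79.72 − 0.005·107.2941 = 79.1835; MC(Q_m) = 25 + 0.5·107.2941 = 78.6471.
Competitive Q* = 108.3564, so ΔQ = 1.0623; wedge = 79.1835 − 78.6471 = 0.5364.
DWL = ½ × 1.0623 × 0.5364 = $0.28 thousand.

$0.28 thousand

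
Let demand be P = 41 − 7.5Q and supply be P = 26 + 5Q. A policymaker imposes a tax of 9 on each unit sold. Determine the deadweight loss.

Competitive equilibrium: 41 − 7.5Q = 26 + 5Q → Q* = 1.2, P* = 32.
With the tax, the buyer price exceeds the seller price by 9: (41 − 7.5Q) − (26 + 5Q) = 9 → Q' = 0.48.
ΔQ = 1.2 − 0.48 = 0.72; the wedge equals the tax, 9.
DWL = ½ × 0.72 × 9 = 3.24.

3.24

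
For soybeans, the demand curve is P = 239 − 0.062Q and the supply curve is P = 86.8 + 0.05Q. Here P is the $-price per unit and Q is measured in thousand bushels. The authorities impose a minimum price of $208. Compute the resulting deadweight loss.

Competitive equilibrium: 239 − 0.062Q = 86.8 + 0.05Q → Q* = 1358.92857, P* = 154.74643.
At the floor P = 208, quantity demanded = (239 − 208)/0.062 = 500.
Sellers' marginal cost at Q' = 500: 86.8 + 0.05·500 = 111.8.
ΔQ = 1358.92857 − 500 = 858.92857; wedge = 208 − 111.8 = 96.2.
DWL = ½ × 858.92857 × 96.2 = $41314.46 thousand.

$41314.46 thousand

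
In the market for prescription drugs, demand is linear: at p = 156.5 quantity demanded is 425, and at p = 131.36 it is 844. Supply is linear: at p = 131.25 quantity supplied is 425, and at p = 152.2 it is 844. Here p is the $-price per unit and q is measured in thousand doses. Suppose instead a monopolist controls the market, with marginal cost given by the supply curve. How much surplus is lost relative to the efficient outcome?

Demand slope = (131.36 − 156.5)/(844 − 425) = −0.06, so p = 182 − 0.06q.
Supply slope = (152.2 − 131.25)/(844 − 425) = 0.05, so p = 110 + 0.05q.
Competitive equilibrium: 182 − 0.06q = 110 + 0.05q → q* = 654.5455, p* = 142.7273.
Marginal revenue: MR = 182 − 0.12q. Set MR = MC: 182 − 0.12q = 110 + 0.05q → q_m = 423.5294.
Price p_m = 182 − 0.06·423.5294 = 156.5882; MC(q_m) = 110 + 0.05·423.5294 = 131.1765.
Competitive q* = 654.5455, so Δq = 231.0161; wedge = 156.5882 − 131.1765 = 25.4117.
Deadweight loss = ½ × 231.0161 × 25.4117 = $2935.26 thousand.

$2935.26 thousand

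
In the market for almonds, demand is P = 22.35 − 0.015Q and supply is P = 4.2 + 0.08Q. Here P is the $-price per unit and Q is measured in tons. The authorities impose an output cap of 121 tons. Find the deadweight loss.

$233.10

Competitive equilibrium: 22.35 − 0.015Q = 4.2 + 0.08Q → Q* = 191.0526, P* = 19.4842.
At Q = 121: demand price = 22.35 − 0.015·121 = 20.535; supply price = 4.2 + 0.08·121 = 13.88.
ΔQ = 191.0526 − 121 = 70.0526; wedge = 20.535 − 13.88 = 6.655.
The triangle = ½ × 70.0526 × 6.655 = $233.10.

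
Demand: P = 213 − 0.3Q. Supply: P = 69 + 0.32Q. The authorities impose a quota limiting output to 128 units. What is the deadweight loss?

3369.62

Competitive equilibrium: 213 − 0.3Q = 69 + 0.32Q → Q* = 232.2581, P* = 143.3226.
At Q = 128: demand price = 213 − 0.3·128 = 174.6; supply price = 69 + 0.32·128 = 109.96.
ΔQ = 232.2581 − 128 = 104.2581; wedge = 174.6 − 109.96 = 64.64.
Deadweight loss = ½ × 104.2581 × 64.64 = 3369.62.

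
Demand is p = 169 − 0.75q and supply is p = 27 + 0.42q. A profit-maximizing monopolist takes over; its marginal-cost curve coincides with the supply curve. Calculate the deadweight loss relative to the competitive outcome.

Competitive equilibrium: 169 − 0.75q = 27 + 0.42q → q* = 121.36752, p* = 77.97436.
Marginal revenue: MR = 169 − 1.5q. Set MR = MC: 169 − 1.5q = 27 + 0.42q → q_m = 73.95833.
Price p_m = 169 − 0.75·73.95833 = 113.53125; MC(q_m) = 27 + 0.42·73.95833 = 58.0625.
Competitive q* = 121.36752, so Δq = 47.40919; wedge = 113.53125 − 58.0625 = 55.46875.
The triangle = ½ × 47.40919 × 55.46875 = 1314.86.

1314.86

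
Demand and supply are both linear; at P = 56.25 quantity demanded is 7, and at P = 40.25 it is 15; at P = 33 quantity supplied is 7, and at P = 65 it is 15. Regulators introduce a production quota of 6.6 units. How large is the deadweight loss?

Demand slope = (40.25 − 56.25)/(15 − 7) = −2, so P = 70.25 − 2Q.
Supply slope = (65 − 33)/(15 − 7) = 4, so P = 5 + 4Q.
Competitive equilibrium: 70.25 − 2Q = 5 + 4Q → Q* = 10.875, P* = 48.5.
At Q = 6.6: demand price = 70.25 − 2·6.6 = 57.05; supply price = 5 + 4·6.6 = 31.4.
ΔQ = 10.875 − 6.6 = 4.275; wedge = 57.05 − 31.4 = 25.65.
Deadweight loss = ½ × 4.275 × 25.65 = 54.83.

54.83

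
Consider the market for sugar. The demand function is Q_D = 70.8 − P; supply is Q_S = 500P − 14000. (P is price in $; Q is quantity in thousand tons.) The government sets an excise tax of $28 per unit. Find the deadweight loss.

In inverse form: demand P = 70.8 − Q, supply P = 28 + 0.002Q.
Competitive equilibrium: 70.8 − Q = 28 + 0.002Q → Q* = 42.7146, P* = 28.0854.
With the tax, the buyer price exceeds the seller price by 28: (70.8 − Q) − (28 + 0.002Q) = 28 → Q' = 14.7705.
ΔQ = 42.7146 − 14.7705 = 27.9441; the wedge equals the tax, 28.
The triangle = ½ × 27.9441 × 28 = $391.22 thousand.

$391.22 thousand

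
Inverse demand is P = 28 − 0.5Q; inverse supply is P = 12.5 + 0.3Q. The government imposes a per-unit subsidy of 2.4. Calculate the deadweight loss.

3.60

Competitive equilibrium: 28 − 0.5Q = 12.5 + 0.3Q → Q* = 19.375, P* = 18.3125.
The subsidy lowers effective supply by 2.4: P = 10.1 + 0.3Q.
New quantity: 28 − 0.5Q = 10.1 + 0.3Q → Q' = 22.375.
Overproduction ΔQ = 22.375 − 19.375 = 3; wedge = subsidy = 2.4.
Welfare loss = ½ × 3 × 2.4 = 3.60.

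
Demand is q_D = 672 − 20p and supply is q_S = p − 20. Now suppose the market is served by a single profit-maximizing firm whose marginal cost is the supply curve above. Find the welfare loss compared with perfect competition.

0.18

In inverse form: demand p = 33.6 − 0.05q, supply p = 20 + q.
Competitive equilibrium: 33.6 − 0.05q = 20 + q → q* = 12.9524, p* = 32.9524.
Marginal revenue: MR = 33.6 − 0.1q. Set MR = MC: 33.6 − 0.1q = 20 + q → q_m = 12.3636.
Price p_m = 33.6 − 0.05·12.3636 = 32.9818; MC(q_m) = 20 + 1·12.3636 = 32.3636.
Competitive q* = 12.9524, so Δq = 0.5888; wedge = 32.9818 − 32.3636 = 0.6182.
The triangle = ½ × 0.5888 × 0.6182 = 0.18.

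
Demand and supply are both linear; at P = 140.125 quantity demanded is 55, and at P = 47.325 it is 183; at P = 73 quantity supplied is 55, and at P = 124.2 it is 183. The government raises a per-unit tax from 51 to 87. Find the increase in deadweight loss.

2208

Demand slope = (47.325 − 140.125)/(183 − 55) = −0.725, so P = 180 − 0.725Q.
Supply slope = (124.2 − 73)/(183 − 55) = 0.4, so P = 51 + 0.4Q.
Competitive equilibrium: 180 − 0.725Q = 51 + 0.4Q → Q* = 114.6667, P* = 96.8667.
For a per-unit tax t: ΔQ = t/1.125, so DWL = ½·t·(t/1.125) = t²/2.25.
At t = 51: DWL = 1156. At t = 87: DWL = 3364.
Increase = 3364 − 1156 = 2208.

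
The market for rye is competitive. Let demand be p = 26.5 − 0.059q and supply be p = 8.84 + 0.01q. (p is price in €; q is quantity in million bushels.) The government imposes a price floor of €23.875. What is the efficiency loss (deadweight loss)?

€1542.54 million

Competitive equilibrium: 26.5 − 0.059q = 8.84 + 0.01q → q* = 255.942, p* = 11.3994.
At the floor p = 23.875, quantity demanded = (26.5 − 23.875)/0.059 = 44.4915.
Sellers' marginal cost at q' = 44.4915: 8.84 + 0.01·44.4915 = 9.2849.
Δq = 255.942 − 44.4915 = 211.4505; wedge = 23.875 − 9.2849 = 14.5901.
Deadweight loss = ½ × 211.4505 × 14.5901 = €1542.54 million.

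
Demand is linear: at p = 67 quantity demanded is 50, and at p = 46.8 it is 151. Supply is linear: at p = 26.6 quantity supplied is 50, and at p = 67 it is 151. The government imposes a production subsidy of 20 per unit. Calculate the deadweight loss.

Demand slope = (46.8 − 67)/(151 − 50) = −0.2, so p = 77 − 0.2q.
Supply slope = (67 − 26.6)/(151 − 50) = 0.4, so p = 6.6 + 0.4q.
Competitive equilibrium: 77 − 0.2q = 6.6 + 0.4q → q* = 117.3333, p* = 53.5333.
The subsidy lowers effective supply by 20: p = 0.4q − 13.4.
New quantity: 77 − 0.2q = 0.4q − 13.4 → q' = 150.6667.
Overproduction Δq = 150.6667 − 117.3333 = 33.3334; wedge = subsidy = 20.
Deadweight loss = ½ × 33.3334 × 20 = 333.33.

333.33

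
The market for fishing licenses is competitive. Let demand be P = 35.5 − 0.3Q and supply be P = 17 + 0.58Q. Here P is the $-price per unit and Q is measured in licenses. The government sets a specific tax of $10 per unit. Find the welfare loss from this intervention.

Competitive equilibrium: 35.5 − 0.3Q = 17 + 0.58Q → Q* = 21.0227, P* = 29.1932.
With the tax, the buyer price exceeds the seller price by 10: (35.5 − 0.3Q) − (17 + 0.58Q) = 10 → Q' = 9.6591.
ΔQ = 21.0227 − 9.6591 = 11.3636; the wedge equals the tax, 10.
DWL = ½ × 11.3636 × 10 = $56.82.

$56.82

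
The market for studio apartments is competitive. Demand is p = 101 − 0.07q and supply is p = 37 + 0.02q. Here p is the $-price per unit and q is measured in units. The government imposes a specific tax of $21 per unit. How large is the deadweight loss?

Competitive equilibrium: 101 − 0.07q = 37 + 0.02q → q* = 711.1111, p* = 51.2222.
With the tax, the buyer price exceeds the seller price by 21: (101 − 0.07q) − (37 + 0.02q) = 21 → q' = 477.7778.
Δq = 711.1111 − 477.7778 = 233.3333; the wedge equals the tax, 21.
Welfare loss = ½ × 233.3333 × 21 = $2450.

$2450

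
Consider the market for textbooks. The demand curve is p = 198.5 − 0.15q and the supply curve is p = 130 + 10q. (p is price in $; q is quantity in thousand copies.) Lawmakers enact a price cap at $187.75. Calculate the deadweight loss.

Competitive equilibrium: 198.5 − 0.15q = 130 + 10q → q* = 6.7488, p* = 197.4877.
At the ceiling p = 187.75, quantity supplied = (187.75 − 130)/10 = 5.775.
Willingness to pay at q' = 5.775: 198.5 − 0.15·5.775 = 197.6338.
Δq = 6.7488 − 5.775 = 0.9738; wedge = 197.6338 − 187.75 = 9.8838.
DWL = ½ × 0.9738 × 9.8838 = $4.81 thousand.

$4.81 thousand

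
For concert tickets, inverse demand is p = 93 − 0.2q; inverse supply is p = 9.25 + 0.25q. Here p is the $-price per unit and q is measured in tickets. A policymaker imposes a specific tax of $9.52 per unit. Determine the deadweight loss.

$100.70

Competitive equilibrium: 93 − 0.2q = 9.25 + 0.25q → q* = 186.1111, p* = 55.7778.
With the tax, the buyer price exceeds the seller price by 9.52: (93 − 0.2q) − (9.25 + 0.25q) = 9.52 → q' = 164.9556.
Δq = 186.1111 − 164.9556 = 21.1555; the wedge equals the tax, 9.52.
Welfare loss = ½ × 21.1555 × 9.52 = $100.70.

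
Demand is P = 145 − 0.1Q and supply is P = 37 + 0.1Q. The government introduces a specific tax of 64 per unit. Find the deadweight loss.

10240

Competitive equilibrium: 145 − 0.1Q = 37 + 0.1Q → Q* = 540, P* = 91.
With the tax, the buyer price exceeds the seller price by 64: (145 − 0.1Q) − (37 + 0.1Q) = 64 → Q' = 220.
ΔQ = 540 − 220 = 320; the wedge equals the tax, 64.
Welfare loss = ½ × 320 × 64 = 10240.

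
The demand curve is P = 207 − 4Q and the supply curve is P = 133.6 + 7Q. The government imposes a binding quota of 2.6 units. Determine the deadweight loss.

Competitive equilibrium: 207 − 4Q = 133.6 + 7Q → Q* = 6.6727, P* = 180.3091.
At Q = 2.6: demand price = 207 − 4·2.6 = 196.6; supply price = 133.6 + 7·2.6 = 151.8.
ΔQ = 6.6727 − 2.6 = 4.0727; wedge = 196.6 − 151.8 = 44.8.
Welfare loss = ½ × 4.0727 × 44.8 = 91.23.

91.23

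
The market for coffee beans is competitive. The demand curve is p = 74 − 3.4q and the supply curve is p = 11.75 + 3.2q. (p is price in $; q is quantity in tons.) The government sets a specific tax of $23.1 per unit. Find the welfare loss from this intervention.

Competitive equilibrium: 74 − 3.4q = 11.75 + 3.2q → q* = 9.4318, p* = 41.9318.
With the tax, the buyer price exceeds the seller price by 23.1: (74 − 3.4q) − (11.75 + 3.2q) = 23.1 → q' = 5.9318.
Δq = 9.4318 − 5.9318 = 3.5; the wedge equals the tax, 23.1.
The triangle = ½ × 3.5 × 23.1 = $40.425.

$40.425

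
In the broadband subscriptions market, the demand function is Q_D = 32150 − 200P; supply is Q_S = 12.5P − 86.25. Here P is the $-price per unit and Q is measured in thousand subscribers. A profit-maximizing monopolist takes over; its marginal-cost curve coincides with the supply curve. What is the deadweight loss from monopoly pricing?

$429.74 thousand

In inverse form: demand P = 160.75 − 0.005Q, supply P = 6.9 + 0.08Q.
Competitive equilibrium: 160.75 − 0.005Q = 6.9 + 0.08Q → Q* = 1810, P* = 151.7.
Marginal revenue: MR = 160.75 − 0.01Q. Set MR = MC: 160.75 − 0.01Q = 6.9 + 0.08Q → Q_m = 1709.44444.
Price P_m = 160.75 − 0.005·1709.44444 = 152.20278; MC(Q_m) = 6.9 + 0.08·1709.44444 = 143.65556.
Competitive Q* = 1810, so ΔQ = 100.55556; wedge = 152.20278 − 143.65556 = 8.54722.
The triangle = ½ × 100.55556 × 8.54722 = $429.74 thousand.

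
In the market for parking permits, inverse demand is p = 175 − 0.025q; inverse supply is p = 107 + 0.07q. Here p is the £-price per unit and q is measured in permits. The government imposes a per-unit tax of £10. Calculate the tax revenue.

£6105.26

Competitive equilibrium: 175 − 0.025q = 107 + 0.07q → q* = 715.7895, p* = 157.1053.
With the tax, the buyer price exceeds the seller price by 10: (175 − 0.025q) − (107 + 0.07q) = 10 → q' = 610.5263.
Tax revenue = 10 × 610.5263 = £6105.26.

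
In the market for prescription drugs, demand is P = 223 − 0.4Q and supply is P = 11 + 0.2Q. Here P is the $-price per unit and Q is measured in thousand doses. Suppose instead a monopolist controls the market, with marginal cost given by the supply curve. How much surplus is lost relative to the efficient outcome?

$5992.53 thousand

Competitive equilibrium: 223 − 0.4Q = 11 + 0.2Q → Q* = 353.3333, P* = 81.6667.
Marginal revenue: MR = 223 − 0.8Q. Set MR = MC: 223 − 0.8Q = 11 + 0.2Q → Q_m = 212.
Price P_m = 223 − 0.4·212 = 138.2; MC(Q_m) = 11 + 0.2·212 = 53.4.
Competitive Q* = 353.3333, so ΔQ = 141.3333; wedge = 138.2 − 53.4 = 84.8.
The triangle = ½ × 141.3333 × 84.8 = $5992.53 thousand.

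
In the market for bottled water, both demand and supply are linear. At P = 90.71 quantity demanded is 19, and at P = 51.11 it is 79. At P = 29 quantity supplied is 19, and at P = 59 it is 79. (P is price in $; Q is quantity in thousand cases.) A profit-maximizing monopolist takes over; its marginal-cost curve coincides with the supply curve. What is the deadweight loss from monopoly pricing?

$397.58 thousand

Demand slope = (51.11 − 90.71)/(79 − 19) = −0.66, so P = 103.25 − 0.66Q.
Supply slope = (59 − 29)/(79 − 19) = 0.5, so P = 19.5 + 0.5Q.
Competitive equilibrium: 103.25 − 0.66Q = 19.5 + 0.5Q → Q* = 72.1983, P* = 55.5991.
Marginal revenue: MR = 103.25 − 1.32Q. Set MR = MC: 103.25 − 1.32Q = 19.5 + 0.5Q → Q_m = 46.0165.
Price P_m = 103.25 − 0.66·46.0165 = 72.8791; MC(Q_m) = 19.5 + 0.5·46.0165 = 42.5083.
Competitive Q* = 72.1983, so ΔQ = 26.1818; wedge = 72.8791 − 42.5083 = 30.3708.
Welfare loss = ½ × 26.1818 × 30.3708 = $397.58 thousand.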